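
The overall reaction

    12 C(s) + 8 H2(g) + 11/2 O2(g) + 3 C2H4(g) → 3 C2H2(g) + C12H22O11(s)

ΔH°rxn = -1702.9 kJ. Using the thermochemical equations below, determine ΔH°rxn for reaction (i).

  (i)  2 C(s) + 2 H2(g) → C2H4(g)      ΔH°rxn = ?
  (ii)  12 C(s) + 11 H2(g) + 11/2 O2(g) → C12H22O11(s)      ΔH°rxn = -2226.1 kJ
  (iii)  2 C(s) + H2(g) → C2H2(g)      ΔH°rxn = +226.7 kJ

ΔH°rxn = 52.3 kJ

(i) reversed and × 3 (C2H4(g) must end up as a reactant; ×3 to match 3 C2H4(g) in the target): contributes −3·x
(ii) as written (C12H22O11(s) already on the product side): -2226.1 kJ
(iii) × 3 (×3 to match 3 C2H2(g) in the target): (3)·(+226.7) = +680.1 kJ
-1702.9 = (-2226.1) + (+680.1) − 3·x
x = (-1702.9 − (-1546.0)) / (-3) = 52.3 kJ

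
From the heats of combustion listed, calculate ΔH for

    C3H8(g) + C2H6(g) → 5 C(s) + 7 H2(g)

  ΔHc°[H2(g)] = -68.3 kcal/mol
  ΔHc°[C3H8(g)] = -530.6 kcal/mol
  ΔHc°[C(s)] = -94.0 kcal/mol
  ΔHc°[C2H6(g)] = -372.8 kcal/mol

ΔH = 44.7 kcal/mol

With combustion enthalpies, reactants minus products:
= [1·(-530.6) + 1·(-372.8)] − [5·(-94.0) + 7·(-68.3)]
= 44.7 kcal/mol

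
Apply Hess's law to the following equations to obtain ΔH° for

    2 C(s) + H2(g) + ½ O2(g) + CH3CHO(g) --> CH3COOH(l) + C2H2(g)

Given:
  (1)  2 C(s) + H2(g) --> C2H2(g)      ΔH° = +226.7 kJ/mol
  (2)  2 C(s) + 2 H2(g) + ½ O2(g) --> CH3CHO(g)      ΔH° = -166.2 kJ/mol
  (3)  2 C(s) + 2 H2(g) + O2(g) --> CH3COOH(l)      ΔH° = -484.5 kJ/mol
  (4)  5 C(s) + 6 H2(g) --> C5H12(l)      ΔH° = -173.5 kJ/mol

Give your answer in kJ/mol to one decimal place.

(1) as written: +226.7 kJ/mol
(2) reversed: +166.2 kJ/mol
(3) as written: -484.5 kJ/mol
(4): not needed.
Summing the manipulated equations, ΔH° = (1)·(+226.7) + (-1)·(-166.2) + (1)·(-484.5) = -91.6 kJ/mol

ΔH° = -91.6 kJ/mol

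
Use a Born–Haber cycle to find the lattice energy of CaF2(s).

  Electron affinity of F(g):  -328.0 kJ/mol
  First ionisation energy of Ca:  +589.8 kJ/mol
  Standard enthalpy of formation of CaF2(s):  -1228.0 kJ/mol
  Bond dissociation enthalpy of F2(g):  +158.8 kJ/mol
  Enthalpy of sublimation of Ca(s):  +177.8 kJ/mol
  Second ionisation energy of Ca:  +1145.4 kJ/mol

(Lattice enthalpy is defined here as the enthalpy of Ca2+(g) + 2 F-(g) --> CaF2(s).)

ΔHf° = 1·ΔHsub + 1·(ΣIE) + 1·D(F2) + 2·EA + U
-1228.0 = 1·(+177.8) + 1·(+1735.2) + 1·(+158.8) + 2·(-328.0) + U
U = -1228.0 − (+1415.8) = -2643.8 kJ/mol

U = -2643.8 kJ/mol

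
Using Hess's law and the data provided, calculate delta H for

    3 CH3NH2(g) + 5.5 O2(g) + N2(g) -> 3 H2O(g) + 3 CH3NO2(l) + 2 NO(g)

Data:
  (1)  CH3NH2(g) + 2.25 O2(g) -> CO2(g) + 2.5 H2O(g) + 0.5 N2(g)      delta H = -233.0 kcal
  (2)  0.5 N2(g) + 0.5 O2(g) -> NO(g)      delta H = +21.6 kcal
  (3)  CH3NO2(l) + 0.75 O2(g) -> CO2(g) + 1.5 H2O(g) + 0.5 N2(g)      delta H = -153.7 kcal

(1) × 3 (×3 to match 3 CH3NH2(g) in the target): (3)·(-233.0) = -699.0 kcal
(2) × 2 (×2 to match 2 NO(g) in the target): (2)·(+21.6) = +43.2 kcal
(3) reversed and × 3 (reverse to put CH3NO2(l) on the product side; scale by 3 for the 3 CH3NO2(l)): (-3)·(-153.7) = +461.1 kcal
delta H = (3)·(-233.0) + (2)·(+21.6) + (-3)·(-153.7) = -194.7 kcal

delta H = -194.7 kcal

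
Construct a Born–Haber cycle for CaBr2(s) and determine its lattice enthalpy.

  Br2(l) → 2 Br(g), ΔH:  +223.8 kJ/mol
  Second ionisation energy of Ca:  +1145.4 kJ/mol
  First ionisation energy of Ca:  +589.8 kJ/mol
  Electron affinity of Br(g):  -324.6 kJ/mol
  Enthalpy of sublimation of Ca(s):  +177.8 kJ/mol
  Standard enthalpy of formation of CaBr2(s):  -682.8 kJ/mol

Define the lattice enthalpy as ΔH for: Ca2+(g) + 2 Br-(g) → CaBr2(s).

U = -2170.4 kJ/mol

ΔHf° = 1·ΔHsub + 1·(ΣIE) + 1·D(Br2) + 2·EA + U
-682.8 = 1·(+177.8) + 1·(+1735.2) + 1·(+223.8) + 2·(-324.6) + U
U = -682.8 − (+1487.6) = -2170.4 kJ/mol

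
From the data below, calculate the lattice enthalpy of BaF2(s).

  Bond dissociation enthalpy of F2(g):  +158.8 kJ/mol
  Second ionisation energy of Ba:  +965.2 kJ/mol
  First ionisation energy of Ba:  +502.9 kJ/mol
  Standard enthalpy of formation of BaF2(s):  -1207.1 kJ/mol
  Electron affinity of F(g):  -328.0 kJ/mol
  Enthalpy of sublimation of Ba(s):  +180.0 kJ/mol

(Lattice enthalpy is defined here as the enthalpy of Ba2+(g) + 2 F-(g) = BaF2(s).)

ΔHf° = 1·ΔHsub + 1·(ΣIE) + 1·D(F2) + 2·EA + U
-1207.1 = 1·(+180.0) + 1·(+1468.1) + 1·(+158.8) + 2·(-328.0) + U
U = -1207.1 − (+1150.9) = -2358.0 kJ/mol

U = -2358.0 kJ/mol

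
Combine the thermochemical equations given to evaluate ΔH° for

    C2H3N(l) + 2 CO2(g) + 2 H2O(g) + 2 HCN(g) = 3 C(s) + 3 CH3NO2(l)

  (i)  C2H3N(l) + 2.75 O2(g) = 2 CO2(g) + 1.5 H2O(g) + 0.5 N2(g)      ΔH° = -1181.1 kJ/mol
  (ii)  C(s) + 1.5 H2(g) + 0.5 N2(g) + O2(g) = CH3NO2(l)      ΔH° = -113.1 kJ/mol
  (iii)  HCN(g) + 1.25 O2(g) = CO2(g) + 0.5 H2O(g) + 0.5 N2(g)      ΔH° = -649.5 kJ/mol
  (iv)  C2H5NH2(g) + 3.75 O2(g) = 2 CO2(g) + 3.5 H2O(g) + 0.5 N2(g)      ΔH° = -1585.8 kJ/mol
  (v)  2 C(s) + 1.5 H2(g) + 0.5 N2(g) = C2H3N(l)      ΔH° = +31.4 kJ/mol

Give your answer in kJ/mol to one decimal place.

(i) reversed and × 2: (-2)·(-1181.1) = +2362.2 kJ/mol
(ii) × 3 (×3 to match 3 CH3NO2(l) in the target): (3)·(-113.1) = -339.3 kJ/mol
(iii) × 2 (×2 to match 2 HCN(g) in the target): (2)·(-649.5) = -1299.0 kJ/mol
(iv): not needed (C2H5NH2(g) appears nowhere else).
(v) reversed and × 3: (-3)·(+31.4) = -94.2 kJ/mol
Since enthalpy is a state function, ΔH° = (-2)·(-1181.1) + (3)·(-113.1) + (2)·(-649.5) + (-3)·(+31.4) = 629.7 kJ/mol

ΔH° = 629.7 kJ/mol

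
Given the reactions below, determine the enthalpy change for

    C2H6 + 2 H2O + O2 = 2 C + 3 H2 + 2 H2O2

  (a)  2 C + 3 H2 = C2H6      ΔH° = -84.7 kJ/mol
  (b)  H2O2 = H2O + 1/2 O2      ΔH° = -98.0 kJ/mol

ΔH° = 280.7 kJ/mol

(a) reversed: +84.7 kJ/mol
(b) reversed and × 2: (-2)·(-98.0) = +196.0 kJ/mol
ΔH° = (+84.7) + (+196.0) = 280.7 kJ/mol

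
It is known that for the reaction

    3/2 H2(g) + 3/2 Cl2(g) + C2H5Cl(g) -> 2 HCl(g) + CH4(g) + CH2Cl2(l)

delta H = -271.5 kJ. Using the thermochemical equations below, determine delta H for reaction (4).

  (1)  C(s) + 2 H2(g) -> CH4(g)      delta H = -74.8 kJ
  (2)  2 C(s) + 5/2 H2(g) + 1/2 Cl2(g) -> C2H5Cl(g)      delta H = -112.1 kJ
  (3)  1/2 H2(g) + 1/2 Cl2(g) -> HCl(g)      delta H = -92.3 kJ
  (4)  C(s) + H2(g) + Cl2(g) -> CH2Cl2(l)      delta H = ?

(1) as written: -74.8 kJ
(2) reversed: +112.1 kJ
(3) × 2: (2)·(-92.3) = -184.6 kJ
(4) as written: contributes x
-271.5 = (-74.8) + (+112.1) + (-184.6) + x
x = (-271.5 − (-147.3)) / (1) = -124.2 kJ

delta H = -124.2 kJ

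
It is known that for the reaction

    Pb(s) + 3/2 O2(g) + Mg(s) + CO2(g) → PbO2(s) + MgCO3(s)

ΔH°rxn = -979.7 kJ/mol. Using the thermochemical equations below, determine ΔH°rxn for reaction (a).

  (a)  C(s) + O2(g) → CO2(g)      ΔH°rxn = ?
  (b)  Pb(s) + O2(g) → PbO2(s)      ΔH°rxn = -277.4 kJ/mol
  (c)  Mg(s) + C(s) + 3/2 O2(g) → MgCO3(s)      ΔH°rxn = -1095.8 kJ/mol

ΔH°rxn = -393.5 kJ/mol

(a) reversed: contributes −x
(b) as written: -277.4 kJ/mol
(c) as written: -1095.8 kJ/mol
-979.7 = (-277.4) + (-1095.8) − x
x = (-979.7 − (-1373.2)) / (-1) = -393.5 kJ/mol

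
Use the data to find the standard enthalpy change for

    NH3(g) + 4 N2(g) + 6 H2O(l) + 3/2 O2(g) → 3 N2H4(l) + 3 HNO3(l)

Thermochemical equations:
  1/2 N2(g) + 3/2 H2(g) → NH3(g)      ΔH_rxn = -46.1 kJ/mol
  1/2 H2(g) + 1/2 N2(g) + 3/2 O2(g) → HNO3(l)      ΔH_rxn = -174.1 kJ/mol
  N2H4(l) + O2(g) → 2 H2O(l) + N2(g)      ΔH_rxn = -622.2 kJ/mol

equation 1 reversed: +46.1 kJ/mol
equation 2 × 3: (3)·(-174.1) = -522.3 kJ/mol
equation 3 reversed and × 3: (-3)·(-622.2) = +1866.6 kJ/mol
Since enthalpy is a state function, ΔH_rxn = (+46.1) + (-522.3) + (+1866.6) = 1390.4 kJ/mol

ΔH_rxn = 1390.4 kJ/mol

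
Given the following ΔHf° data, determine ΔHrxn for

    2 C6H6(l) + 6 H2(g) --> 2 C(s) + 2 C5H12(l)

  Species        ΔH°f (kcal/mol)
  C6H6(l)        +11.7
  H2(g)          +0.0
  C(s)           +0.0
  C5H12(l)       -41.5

ΔH°rxn = Σ nΔHf°(products) − Σ nΔHf°(reactants).
Products: 2·(+0.0) + 2·(-41.5) = -83.0
Reactants: 2·(+11.7) + 6·(+0.0) = +23.4
ΔHrxn = (-83.0) − (+23.4) = -106.4 kcal/mol

ΔHrxn = -106.4 kcal/mol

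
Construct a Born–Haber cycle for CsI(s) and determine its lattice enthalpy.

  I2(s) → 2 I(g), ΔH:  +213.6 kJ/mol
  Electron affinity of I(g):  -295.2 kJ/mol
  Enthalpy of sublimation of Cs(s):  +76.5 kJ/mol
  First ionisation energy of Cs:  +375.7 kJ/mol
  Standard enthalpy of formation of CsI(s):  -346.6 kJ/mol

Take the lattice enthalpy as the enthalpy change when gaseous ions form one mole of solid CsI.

ΔHf° = 1·ΔHsub + 1·(ΣIE) + 1/2·D(I2) + 1·EA + U
-346.6 = 1·(+76.5) + 1·(+375.7) + 1/2·(+213.6) + 1·(-295.2) + U
U = -346.6 − (+263.8) = -610.4 kJ/mol

U = -610.4 kJ/mol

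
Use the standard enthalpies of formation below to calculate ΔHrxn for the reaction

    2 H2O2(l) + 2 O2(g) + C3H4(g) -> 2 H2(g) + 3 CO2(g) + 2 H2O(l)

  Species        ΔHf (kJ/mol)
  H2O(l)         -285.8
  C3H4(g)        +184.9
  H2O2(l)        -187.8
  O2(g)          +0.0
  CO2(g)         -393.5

Products: 2·(+0.0) + 3·(-393.5) + 2·(-285.8) = -1752.1
Reactants: 2·(-187.8) + 2·(+0.0) + 1·(+184.9) = -190.7
ΔHrxn = (-1752.1) − (-190.7) = -1561.4 kJ/mol

ΔHrxn = -1561.4 kJ/mol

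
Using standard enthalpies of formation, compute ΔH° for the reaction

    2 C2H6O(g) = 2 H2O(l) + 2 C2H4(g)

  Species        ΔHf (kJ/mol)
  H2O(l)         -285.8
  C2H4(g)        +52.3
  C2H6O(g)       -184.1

Products: 2·(-285.8) + 2·(+52.3) = -467.0
Reactants: 2·(-184.1) = -368.2
ΔH° = (-467.0) − (-368.2) = -98.8 kJ/mol

ΔH° = -98.8 kJ/mol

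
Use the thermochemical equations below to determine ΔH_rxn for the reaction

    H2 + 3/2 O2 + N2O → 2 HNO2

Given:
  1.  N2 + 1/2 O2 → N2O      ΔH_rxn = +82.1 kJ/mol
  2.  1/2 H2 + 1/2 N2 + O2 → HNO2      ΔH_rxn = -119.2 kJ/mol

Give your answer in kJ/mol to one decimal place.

eq. 1 reversed: -82.1 kJ/mol
eq. 2 × 2: (2)·(-119.2) = -238.4 kJ/mol
ΔH_rxn = (-1)·(+82.1) + (2)·(-119.2) = -320.5 kJ/mol

ΔH_rxn = -320.5 kJ/mol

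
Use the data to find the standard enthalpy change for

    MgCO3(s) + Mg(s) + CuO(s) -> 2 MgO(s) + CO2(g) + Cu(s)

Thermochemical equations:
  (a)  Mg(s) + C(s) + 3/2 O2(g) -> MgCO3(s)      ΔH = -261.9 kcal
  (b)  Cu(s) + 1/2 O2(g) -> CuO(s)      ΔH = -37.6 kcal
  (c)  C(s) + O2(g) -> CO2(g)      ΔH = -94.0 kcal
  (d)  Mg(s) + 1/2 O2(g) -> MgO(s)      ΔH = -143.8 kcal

(a) reversed: +261.9 kcal
(b) reversed: +37.6 kcal
(c) as written: -94.0 kcal
(d) × 2: (2)·(-143.8) = -287.6 kcal
Summing the manipulated equations, ΔH = (+261.9) + (+37.6) + (-94.0) + (-287.6) = -82.1 kcal

ΔH = -82.1 kcal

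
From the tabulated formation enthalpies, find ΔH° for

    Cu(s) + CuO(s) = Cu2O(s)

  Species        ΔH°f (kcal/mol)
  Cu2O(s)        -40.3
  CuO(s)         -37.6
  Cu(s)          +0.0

Products: 1·(-40.3) = -40.3
Reactants: 1·(+0.0) + 1·(-37.6) = -37.6
ΔH° = (-40.3) − (-37.6) = -2.7 kcal/mol

ΔH° = -2.7 kcal/mol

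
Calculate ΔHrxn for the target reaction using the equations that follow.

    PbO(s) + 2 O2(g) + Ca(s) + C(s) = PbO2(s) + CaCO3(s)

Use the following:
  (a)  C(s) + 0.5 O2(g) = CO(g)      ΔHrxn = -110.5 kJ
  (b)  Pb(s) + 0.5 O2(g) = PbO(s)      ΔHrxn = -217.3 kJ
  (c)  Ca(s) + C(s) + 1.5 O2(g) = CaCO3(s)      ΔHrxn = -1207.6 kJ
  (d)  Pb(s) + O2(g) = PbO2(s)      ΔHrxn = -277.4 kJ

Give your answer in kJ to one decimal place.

(a): not needed.
(b) reversed: +217.3 kJ
(c) as written: -1207.6 kJ
(d) as written: -277.4 kJ
ΔHrxn = (-1)·(-217.3) + (1)·(-1207.6) + (1)·(-277.4) = -1267.7 kJ

ΔHrxn = -1267.7 kJ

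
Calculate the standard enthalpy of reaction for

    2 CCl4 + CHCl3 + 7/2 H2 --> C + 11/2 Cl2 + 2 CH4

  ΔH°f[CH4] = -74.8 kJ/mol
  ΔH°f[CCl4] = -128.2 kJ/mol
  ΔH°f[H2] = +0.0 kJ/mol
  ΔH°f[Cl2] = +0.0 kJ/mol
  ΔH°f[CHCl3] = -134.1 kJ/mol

ΔH°rxn = Σ nΔHf°(products) − Σ nΔHf°(reactants).
Products: 1·(+0.0) + 11/2·(+0.0) + 2·(-74.8) = -149.6
Reactants: 2·(-128.2) + 1·(-134.1) + 7/2·(+0.0) = -390.5
ΔHrxn = (-149.6) − (-390.5) = 240.9 kJ/mol

ΔHrxn = 240.9 kJ/mol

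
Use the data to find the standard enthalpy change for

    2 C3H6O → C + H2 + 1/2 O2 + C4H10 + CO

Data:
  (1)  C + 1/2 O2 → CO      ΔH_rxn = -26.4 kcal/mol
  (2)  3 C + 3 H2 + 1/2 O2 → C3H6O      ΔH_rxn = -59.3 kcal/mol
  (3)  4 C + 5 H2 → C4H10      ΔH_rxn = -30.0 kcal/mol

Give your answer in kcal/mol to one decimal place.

ΔH_rxn = 62.2 kcal/mol

(1) as written: -26.4 kcal/mol
(2) reversed and × 2: (-2)·(-59.3) = +118.6 kcal/mol
(3) as written: -30.0 kcal/mol
By Hess's law, ΔH_rxn = (-26.4) + (+118.6) + (-30.0) = 62.2 kcal/mol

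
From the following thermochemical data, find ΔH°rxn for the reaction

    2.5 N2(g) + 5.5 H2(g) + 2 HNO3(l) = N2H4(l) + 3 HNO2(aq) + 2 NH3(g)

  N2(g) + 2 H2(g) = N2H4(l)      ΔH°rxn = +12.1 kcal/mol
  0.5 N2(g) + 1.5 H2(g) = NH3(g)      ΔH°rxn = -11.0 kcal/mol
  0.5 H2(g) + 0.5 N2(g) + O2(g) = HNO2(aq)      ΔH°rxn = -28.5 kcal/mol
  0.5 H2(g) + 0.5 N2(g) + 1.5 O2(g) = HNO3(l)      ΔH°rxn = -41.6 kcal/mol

equation 1 as written (N2H4(l) already on the product side): +12.1 kcal/mol
equation 2 × 2 (×2 to match 2 NH3(g) in the target): (2)·(-11.0) = -22.0 kcal/mol
equation 3 × 3 (×3 to match 3 HNO2(aq) in the target): (3)·(-28.5) = -85.5 kcal/mol
equation 4 reversed and × 2 (HNO3(l) must end up as a reactant; ×2 to match 2 HNO3(l) in the target): (-2)·(-41.6) = +83.2 kcal/mol
Summing the manipulated equations, ΔH°rxn = (+12.1) + (-22.0) + (-85.5) + (+83.2) = -12.2 kcal/mol

ΔH°rxn = -12.2 kcal/mol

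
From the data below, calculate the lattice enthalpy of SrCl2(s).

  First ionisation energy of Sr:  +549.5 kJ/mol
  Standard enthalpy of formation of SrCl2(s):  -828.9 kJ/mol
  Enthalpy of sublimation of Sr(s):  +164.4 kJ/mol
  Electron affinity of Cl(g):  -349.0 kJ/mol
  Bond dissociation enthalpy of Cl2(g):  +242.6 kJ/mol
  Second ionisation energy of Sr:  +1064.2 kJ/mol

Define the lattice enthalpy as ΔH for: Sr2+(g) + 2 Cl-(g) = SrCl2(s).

U = -2151.6 kJ/mol

ΔHf° = 1·ΔHsub + 1·(ΣIE) + 1·D(Cl2) + 2·EA + U
-828.9 = 1·(+164.4) + 1·(+1613.7) + 1·(+242.6) + 2·(-349.0) + U
U = -828.9 − (+1322.7) = -2151.6 kJ/mol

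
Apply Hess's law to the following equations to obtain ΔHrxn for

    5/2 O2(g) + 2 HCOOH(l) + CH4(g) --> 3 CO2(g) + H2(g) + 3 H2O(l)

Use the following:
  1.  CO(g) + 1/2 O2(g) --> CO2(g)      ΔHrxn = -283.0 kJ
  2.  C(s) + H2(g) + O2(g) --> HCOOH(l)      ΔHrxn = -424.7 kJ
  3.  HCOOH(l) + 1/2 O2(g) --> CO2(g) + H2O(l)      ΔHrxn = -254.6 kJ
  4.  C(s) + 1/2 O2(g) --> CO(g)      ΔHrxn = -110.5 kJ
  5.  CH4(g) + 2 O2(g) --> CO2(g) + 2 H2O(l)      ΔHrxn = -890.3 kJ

eq. 1 as written: -283.0 kJ
eq. 2 reversed: +424.7 kJ
eq. 3 as written: -254.6 kJ
eq. 4 as written: -110.5 kJ
eq. 5 as written: -890.3 kJ
Since enthalpy is a state function, ΔHrxn = (-283.0) + (+424.7) + (-254.6) + (-110.5) + (-890.3) = -1113.7 kJ

ΔHrxn = -1113.7 kJ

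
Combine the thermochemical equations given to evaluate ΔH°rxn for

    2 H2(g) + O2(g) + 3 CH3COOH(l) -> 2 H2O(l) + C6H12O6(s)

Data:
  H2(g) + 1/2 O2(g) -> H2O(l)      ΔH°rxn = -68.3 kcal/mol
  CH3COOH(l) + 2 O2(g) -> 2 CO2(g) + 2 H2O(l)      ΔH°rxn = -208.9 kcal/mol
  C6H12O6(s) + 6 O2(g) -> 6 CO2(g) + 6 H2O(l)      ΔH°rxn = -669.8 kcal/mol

ΔH°rxn = -93.5 kcal/mol

equation 1 × 2: (2)·(-68.3) = -136.6 kcal/mol
equation 2 × 3: (3)·(-208.9) = -626.7 kcal/mol
equation 3 reversed: +669.8 kcal/mol
ΔH°rxn = (-136.6) + (-626.7) + (+669.8) = -93.5 kcal/mol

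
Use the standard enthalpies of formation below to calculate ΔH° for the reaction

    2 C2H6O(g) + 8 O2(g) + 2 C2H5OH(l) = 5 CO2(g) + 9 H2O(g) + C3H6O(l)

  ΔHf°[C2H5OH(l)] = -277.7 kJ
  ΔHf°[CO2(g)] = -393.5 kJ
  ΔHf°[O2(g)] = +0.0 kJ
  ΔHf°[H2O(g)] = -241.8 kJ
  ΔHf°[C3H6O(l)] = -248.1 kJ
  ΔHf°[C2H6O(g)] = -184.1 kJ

ΔH° = -3468.2 kJ

ΔH°rxn = Σ nΔHf°(products) − Σ nΔHf°(reactants).
Products: 5·(-393.5) + 9·(-241.8) + 1·(-248.1) = -4391.8
Reactants: 2·(-184.1) + 8·(+0.0) + 2·(-277.7) = -923.6
ΔH° = (-4391.8) − (-923.6) = -3468.2 kJ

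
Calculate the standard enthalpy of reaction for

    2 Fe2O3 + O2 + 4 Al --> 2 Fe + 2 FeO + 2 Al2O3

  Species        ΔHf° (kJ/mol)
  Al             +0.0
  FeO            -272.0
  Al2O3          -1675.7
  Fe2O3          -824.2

ΔH° = -2247.0 kJ/mol

Products: 2·(+0.0) + 2·(-272.0) + 2·(-1675.7) = -3895.4
Reactants: 2·(-824.2) + 1·(+0.0) + 4·(+0.0) = -1648.4
ΔH° = (-3895.4) − (-1648.4) = -2247.0 kJ/mol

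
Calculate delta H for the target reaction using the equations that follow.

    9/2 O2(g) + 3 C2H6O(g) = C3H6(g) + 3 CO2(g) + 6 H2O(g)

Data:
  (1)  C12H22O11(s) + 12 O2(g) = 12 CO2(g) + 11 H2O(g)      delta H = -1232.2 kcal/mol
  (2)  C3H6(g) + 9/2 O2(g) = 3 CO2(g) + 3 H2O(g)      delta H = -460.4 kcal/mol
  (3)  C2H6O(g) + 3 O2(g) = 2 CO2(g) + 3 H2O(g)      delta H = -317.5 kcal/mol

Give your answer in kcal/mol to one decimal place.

(1): not needed (C12H22O11(s) appears nowhere else).
(2) reversed (C3H6(g) must end up as a product): +460.4 kcal/mol
(3) × 3 (×3 to match 3 C2H6O(g) in the target): (3)·(-317.5) = -952.5 kcal/mol
Combining the equations, delta H = (-1)·(-460.4) + (3)·(-317.5) = -492.1 kcal/mol

delta H = -492.1 kcal/mol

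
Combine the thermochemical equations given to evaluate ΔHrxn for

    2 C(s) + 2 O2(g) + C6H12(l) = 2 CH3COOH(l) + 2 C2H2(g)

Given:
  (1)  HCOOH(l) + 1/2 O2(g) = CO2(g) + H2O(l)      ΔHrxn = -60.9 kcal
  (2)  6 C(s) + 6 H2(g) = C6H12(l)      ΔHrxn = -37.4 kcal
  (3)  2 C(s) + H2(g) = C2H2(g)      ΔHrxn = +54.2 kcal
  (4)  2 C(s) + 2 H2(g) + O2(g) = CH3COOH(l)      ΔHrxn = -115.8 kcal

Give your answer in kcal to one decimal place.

(1): not needed (HCOOH(l) appears nowhere else).
(2) reversed (reverse to put C6H12(l) on the reactant side): +37.4 kcal
(3) × 2 (scale by 2 for the 2 C2H2(g)): (2)·(+54.2) = +108.4 kcal
(4) × 2 (scale by 2 for the 2 CH3COOH(l)): (2)·(-115.8) = -231.6 kcal
Since enthalpy is a state function, ΔHrxn = (+37.4) + (+108.4) + (-231.6) = -85.8 kcal

ΔHrxn = -85.8 kcal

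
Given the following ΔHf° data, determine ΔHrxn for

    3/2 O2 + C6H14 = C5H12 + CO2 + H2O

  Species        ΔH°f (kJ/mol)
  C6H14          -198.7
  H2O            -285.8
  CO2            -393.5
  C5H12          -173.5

ΔHrxn = -654.1 kJ/mol

ΔH°rxn = Σ nΔHf°(products) − Σ nΔHf°(reactants).
Products: 1·(-173.5) + 1·(-393.5) + 1·(-285.8) = -852.8
Reactants: 3/2·(+0.0) + 1·(-198.7) = -198.7
ΔHrxn = (-852.8) − (-198.7) = -654.1 kJ/mol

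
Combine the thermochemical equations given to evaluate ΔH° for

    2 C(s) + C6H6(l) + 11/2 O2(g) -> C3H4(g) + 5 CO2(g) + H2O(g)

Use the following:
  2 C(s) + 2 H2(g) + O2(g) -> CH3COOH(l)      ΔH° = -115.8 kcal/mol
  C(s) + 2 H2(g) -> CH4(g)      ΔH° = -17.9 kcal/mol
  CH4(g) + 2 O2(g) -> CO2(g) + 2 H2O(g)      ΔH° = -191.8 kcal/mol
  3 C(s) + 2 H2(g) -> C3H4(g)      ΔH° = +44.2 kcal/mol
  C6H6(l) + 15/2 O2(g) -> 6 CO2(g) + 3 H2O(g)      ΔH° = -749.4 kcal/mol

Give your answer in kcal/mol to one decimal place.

ΔH° = -495.5 kcal/mol

equation 1: not needed (CH3COOH(l) appears nowhere else).
equation 2 reversed: +17.9 kcal/mol
equation 3 reversed: +191.8 kcal/mol
equation 4 as written (C3H4(g) already on the product side): +44.2 kcal/mol
equation 5 as written (C6H6(l) already on the reactant side): -749.4 kcal/mol
Combining the equations, ΔH° = (+17.9) + (+191.8) + (+44.2) + (-749.4) = -495.5 kcal/mol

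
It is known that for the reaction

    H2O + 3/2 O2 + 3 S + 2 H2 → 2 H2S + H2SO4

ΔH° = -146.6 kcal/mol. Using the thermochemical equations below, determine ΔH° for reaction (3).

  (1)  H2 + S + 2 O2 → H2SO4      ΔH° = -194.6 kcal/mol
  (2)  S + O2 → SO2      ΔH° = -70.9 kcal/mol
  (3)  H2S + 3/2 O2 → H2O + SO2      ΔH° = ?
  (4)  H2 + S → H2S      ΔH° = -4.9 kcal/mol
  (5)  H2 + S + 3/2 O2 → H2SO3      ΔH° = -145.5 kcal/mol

ΔH° = -123.8 kcal/mol

(1) as written: -194.6 kcal/mol
(2) as written: -70.9 kcal/mol
(3) reversed: contributes −x
(4) as written: -4.9 kcal/mol
(5): not needed.
-146.6 = (-194.6) + (-70.9) + (-4.9) − x
x = (-146.6 − (-270.4)) / (-1) = -123.8 kcal/mol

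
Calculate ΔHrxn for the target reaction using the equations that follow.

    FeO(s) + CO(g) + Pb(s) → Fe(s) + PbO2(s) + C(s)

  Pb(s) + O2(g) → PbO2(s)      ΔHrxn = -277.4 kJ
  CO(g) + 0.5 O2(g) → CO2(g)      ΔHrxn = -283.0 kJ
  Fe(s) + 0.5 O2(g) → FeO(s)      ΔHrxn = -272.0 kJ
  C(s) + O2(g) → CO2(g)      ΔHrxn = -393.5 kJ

equation 1 as written: -277.4 kJ
equation 2 as written: -283.0 kJ
equation 3 reversed: +272.0 kJ
equation 4 reversed: +393.5 kJ
Combining the equations, ΔHrxn = (-277.4) + (-283.0) + (+272.0) + (+393.5) = 105.1 kJ

ΔHrxn = 105.1 kJ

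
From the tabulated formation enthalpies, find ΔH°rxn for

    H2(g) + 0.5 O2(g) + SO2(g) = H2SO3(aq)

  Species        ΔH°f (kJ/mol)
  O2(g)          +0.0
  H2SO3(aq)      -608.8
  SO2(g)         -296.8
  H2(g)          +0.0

ΔH°rxn = -312.0 kJ/mol

Products: 1·(-608.8) = -608.8
Reactants: 1·(+0.0) + 1/2·(+0.0) + 1·(-296.8) = -296.8
ΔH°rxn = (-608.8) − (-296.8) = -312.0 kJ/mol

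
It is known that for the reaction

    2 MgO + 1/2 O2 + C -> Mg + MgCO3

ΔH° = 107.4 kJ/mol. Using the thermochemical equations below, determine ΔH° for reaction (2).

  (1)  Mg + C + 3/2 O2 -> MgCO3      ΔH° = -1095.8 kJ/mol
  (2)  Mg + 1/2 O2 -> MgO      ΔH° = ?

ΔH° = -601.6 kJ/mol

(1) as written (MgCO3 already on the product side): -1095.8 kJ/mol
(2) reversed and × 2 (reverse to put MgO on the reactant side; scale by 2 for the 2 MgO): contributes −2·x
+107.4 = (-1095.8) − 2·x
x = (+107.4 − (-1095.8)) / (-2) = -601.6 kJ/mol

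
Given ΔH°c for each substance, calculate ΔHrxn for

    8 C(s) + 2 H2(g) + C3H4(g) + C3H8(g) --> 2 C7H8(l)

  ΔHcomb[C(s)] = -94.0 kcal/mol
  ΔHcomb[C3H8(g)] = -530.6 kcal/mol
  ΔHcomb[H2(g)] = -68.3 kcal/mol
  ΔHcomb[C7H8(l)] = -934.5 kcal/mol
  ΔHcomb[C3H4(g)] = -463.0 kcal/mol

ΔHrxn = -13.2 kcal/mol

With combustion enthalpies, reactants minus products:
= [8·(-94.0) + 2·(-68.3) + 1·(-463.0) + 1·(-530.6)] − [2·(-934.5)]
= -13.2 kcal/mol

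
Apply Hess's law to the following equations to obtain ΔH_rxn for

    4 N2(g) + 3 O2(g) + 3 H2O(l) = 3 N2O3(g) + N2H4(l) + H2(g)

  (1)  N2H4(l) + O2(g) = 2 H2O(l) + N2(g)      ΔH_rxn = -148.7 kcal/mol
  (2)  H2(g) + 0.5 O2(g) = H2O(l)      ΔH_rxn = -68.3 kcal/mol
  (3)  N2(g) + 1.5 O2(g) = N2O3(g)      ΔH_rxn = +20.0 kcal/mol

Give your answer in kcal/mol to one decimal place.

ΔH_rxn = 277.0 kcal/mol

(1) reversed (reverse to put N2H4(l) on the product side): +148.7 kcal/mol
(2) reversed (reverse to put H2(g) on the product side): +68.3 kcal/mol
(3) × 3 (×3 to match 3 N2O3(g) in the target): (3)·(+20.0) = +60.0 kcal/mol
Summing the manipulated equations, ΔH_rxn = (-1)·(-148.7) + (-1)·(-68.3) + (3)·(+20.0) = 277.0 kcal/mol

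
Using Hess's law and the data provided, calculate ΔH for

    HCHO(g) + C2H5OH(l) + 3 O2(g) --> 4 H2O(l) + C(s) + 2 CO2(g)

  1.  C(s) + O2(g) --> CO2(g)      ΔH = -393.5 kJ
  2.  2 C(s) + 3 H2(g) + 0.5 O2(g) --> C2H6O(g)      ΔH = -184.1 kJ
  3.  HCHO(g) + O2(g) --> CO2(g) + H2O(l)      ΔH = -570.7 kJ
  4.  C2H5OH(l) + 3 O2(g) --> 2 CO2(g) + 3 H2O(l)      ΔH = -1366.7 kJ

eq. 1 reversed: +393.5 kJ
eq. 2: not needed.
eq. 3 as written: -570.7 kJ
eq. 4 as written: -1366.7 kJ
Summing the manipulated equations, ΔH = (-1)·(-393.5) + (1)·(-570.7) + (1)·(-1366.7) = -1543.9 kJ

ΔH = -1543.9 kJ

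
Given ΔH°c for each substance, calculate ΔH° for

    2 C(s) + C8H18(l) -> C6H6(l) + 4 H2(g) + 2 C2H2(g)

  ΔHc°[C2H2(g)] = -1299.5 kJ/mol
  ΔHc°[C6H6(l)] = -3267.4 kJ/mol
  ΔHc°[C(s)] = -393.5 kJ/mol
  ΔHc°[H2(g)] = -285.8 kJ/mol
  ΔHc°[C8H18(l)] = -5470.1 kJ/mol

With combustion enthalpies, reactants minus products:
= [2·(-393.5) + 1·(-5470.1)] − [1·(-3267.4) + 4·(-285.8) + 2·(-1299.5)]
= 752.5 kJ/mol

ΔH° = 752.5 kJ/mol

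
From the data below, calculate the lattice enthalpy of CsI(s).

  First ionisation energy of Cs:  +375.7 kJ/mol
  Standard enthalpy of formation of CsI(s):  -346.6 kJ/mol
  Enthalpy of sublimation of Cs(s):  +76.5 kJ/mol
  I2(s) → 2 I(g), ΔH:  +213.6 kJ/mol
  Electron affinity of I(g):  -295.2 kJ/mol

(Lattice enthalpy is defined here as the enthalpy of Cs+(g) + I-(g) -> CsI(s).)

U = -610.4 kJ/mol

ΔHf° = 1·ΔHsub + 1·(ΣIE) + 1/2·D(I2) + 1·EA + U
-346.6 = 1·(+76.5) + 1·(+375.7) + 1/2·(+213.6) + 1·(-295.2) + U
U = -346.6 − (+263.8) = -610.4 kJ/mol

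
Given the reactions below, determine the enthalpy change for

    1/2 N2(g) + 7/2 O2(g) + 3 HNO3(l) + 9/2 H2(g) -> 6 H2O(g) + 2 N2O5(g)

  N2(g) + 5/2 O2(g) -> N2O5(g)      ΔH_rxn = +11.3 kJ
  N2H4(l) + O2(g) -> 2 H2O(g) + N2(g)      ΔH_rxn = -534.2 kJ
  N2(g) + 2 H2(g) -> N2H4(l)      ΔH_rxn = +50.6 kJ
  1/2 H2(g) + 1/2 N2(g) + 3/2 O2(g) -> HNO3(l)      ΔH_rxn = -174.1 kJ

ΔH_rxn = -905.9 kJ

equation 1 × 2 (×2 to match 2 N2O5(g) in the target): (2)·(+11.3) = +22.6 kJ
equation 2 × 3 (×3 to match 6 H2O(g) in the target): (3)·(-534.2) = -1602.6 kJ
equation 3 × 3: (3)·(+50.6) = +151.8 kJ
equation 4 reversed and × 3 (reverse to put HNO3(l) on the reactant side; ×3 to match 3 HNO3(l) in the target): (-3)·(-174.1) = +522.3 kJ
ΔH_rxn = (+22.6) + (-1602.6) + (+151.8) + (+522.3) = -905.9 kJ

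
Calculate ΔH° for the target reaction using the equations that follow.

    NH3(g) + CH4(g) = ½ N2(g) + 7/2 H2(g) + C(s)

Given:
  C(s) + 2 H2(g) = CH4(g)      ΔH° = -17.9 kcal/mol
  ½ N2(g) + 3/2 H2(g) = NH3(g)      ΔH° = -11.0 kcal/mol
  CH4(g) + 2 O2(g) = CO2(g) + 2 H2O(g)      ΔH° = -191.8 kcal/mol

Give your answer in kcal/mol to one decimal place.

equation 1 reversed (C(s) must end up as a product): +17.9 kcal/mol
equation 2 reversed (reverse to put NH3(g) on the reactant side): +11.0 kcal/mol
equation 3: not needed (CO2(g) appears nowhere else).
Since enthalpy is a state function, ΔH° = (+17.9) + (+11.0) = 28.9 kcal/mol

ΔH° = 28.9 kcal/mol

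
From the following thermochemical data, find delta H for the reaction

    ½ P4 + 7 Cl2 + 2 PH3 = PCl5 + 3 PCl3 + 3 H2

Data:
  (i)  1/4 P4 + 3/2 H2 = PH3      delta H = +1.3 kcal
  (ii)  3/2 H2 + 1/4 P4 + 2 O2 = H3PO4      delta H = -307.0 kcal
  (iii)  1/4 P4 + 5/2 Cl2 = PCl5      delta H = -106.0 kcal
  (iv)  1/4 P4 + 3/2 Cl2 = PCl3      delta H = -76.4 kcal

delta H = -337.8 kcal

(i) reversed and × 2 (PH3 must end up as a reactant; ×2 to match 2 PH3 in the target): (-2)·(+1.3) = -2.6 kcal
(ii): not needed (O2 appears nowhere else).
(iii) as written (PCl5 already on the product side): -106.0 kcal
(iv) × 3 (×3 to match 3 PCl3 in the target): (3)·(-76.4) = -229.2 kcal
delta H = (-2.6) + (-106.0) + (-229.2) = -337.8 kcal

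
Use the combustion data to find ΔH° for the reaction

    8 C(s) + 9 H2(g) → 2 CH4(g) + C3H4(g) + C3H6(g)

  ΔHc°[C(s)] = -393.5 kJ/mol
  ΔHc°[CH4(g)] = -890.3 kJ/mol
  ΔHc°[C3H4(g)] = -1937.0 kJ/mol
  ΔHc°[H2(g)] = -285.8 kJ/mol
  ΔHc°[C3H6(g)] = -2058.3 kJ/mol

With combustion enthalpies, reactants minus products:
= [8·(-393.5) + 9·(-285.8)] − [2·(-890.3) + 1·(-1937.0) + 1·(-2058.3)]
= 55.7 kJ/mol

ΔH° = 55.7 kJ/mol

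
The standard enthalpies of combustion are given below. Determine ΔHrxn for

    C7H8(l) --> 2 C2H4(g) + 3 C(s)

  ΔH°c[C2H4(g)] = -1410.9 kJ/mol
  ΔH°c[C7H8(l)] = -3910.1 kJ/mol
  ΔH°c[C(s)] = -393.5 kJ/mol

ΔHrxn = 92.2 kJ/mol

Using ΔH = Σ nΔHc°(reactants) − Σ nΔHc°(products):
= [1·(-3910.1)] − [2·(-1410.9) + 3·(-393.5)]
= 92.2 kJ/mol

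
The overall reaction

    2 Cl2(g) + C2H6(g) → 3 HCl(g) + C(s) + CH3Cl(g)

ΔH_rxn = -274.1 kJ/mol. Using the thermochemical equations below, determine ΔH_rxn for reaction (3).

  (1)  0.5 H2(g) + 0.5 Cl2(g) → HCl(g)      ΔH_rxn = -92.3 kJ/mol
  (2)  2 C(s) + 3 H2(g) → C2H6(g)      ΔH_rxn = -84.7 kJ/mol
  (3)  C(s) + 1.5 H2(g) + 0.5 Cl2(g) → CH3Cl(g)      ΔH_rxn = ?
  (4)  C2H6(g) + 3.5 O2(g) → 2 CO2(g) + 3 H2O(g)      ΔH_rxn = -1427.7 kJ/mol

(1) × 3: (3)·(-92.3) = -276.9 kJ/mol
(2) reversed: +84.7 kJ/mol
(3) as written: contributes x
(4): not needed.
-274.1 = (-276.9) + (+84.7) + x
x = (-274.1 − (-192.2)) / (1) = -81.9 kJ/mol

ΔH_rxn = -81.9 kJ/mol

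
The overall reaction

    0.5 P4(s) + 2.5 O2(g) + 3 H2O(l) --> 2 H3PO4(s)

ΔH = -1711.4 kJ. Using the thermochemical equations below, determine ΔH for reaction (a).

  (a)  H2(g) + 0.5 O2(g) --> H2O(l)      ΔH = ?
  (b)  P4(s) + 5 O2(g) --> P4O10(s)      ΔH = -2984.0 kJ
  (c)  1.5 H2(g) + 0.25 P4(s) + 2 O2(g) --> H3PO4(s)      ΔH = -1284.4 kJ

ΔH = -285.8 kJ

(a) reversed and × 3 (H2O(l) must end up as a reactant; scale by 3 for the 3 H2O(l)): contributes −3·x
(b): not needed (P4O10(s) appears nowhere else).
(c) × 2 (×2 to match 2 H3PO4(s) in the target): (2)·(-1284.4) = -2568.8 kJ
-1711.4 = (-2568.8) − 3·x
x = (-1711.4 − (-2568.8)) / (-3) = -285.8 kJ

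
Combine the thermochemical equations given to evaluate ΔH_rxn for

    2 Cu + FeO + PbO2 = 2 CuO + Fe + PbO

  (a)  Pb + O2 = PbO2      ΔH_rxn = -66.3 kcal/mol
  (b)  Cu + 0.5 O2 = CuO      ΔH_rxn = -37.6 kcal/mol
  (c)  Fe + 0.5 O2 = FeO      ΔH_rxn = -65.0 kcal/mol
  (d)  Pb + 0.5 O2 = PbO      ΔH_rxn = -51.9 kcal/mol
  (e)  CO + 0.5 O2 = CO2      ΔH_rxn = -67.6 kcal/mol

(a) reversed: +66.3 kcal/mol
(b) × 2: (2)·(-37.6) = -75.2 kcal/mol
(c) reversed: +65.0 kcal/mol
(d) as written: -51.9 kcal/mol
(e): not needed.
ΔH_rxn = (+66.3) + (-75.2) + (+65.0) + (-51.9) = 4.2 kcal/mol

ΔH_rxn = 4.2 kcal/mol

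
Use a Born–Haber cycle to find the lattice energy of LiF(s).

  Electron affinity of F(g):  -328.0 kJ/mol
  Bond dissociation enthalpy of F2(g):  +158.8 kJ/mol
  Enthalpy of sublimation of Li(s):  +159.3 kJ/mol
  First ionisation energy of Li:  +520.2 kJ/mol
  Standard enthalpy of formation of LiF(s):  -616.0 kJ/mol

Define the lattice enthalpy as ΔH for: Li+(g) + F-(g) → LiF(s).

ΔHf° = 1·ΔHsub + 1·(ΣIE) + 1/2·D(F2) + 1·EA + U
-616.0 = 1·(+159.3) + 1·(+520.2) + 1/2·(+158.8) + 1·(-328.0) + U
U = -616.0 − (+430.9) = -1046.9 kJ/mol

U = -1046.9 kJ/mol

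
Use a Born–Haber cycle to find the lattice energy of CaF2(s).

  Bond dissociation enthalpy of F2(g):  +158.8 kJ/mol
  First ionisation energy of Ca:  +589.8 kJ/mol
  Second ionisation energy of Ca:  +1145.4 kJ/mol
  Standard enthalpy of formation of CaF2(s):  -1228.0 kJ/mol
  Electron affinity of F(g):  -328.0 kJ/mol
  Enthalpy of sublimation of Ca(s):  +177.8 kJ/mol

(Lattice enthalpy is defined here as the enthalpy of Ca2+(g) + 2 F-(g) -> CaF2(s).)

U = -2643.8 kJ/mol

ΔHf° = 1·ΔHsub + 1·(ΣIE) + 1·D(F2) + 2·EA + U
-1228.0 = 1·(+177.8) + 1·(+1735.2) + 1·(+158.8) + 2·(-328.0) + U
U = -1228.0 − (+1415.8) = -2643.8 kJ/mol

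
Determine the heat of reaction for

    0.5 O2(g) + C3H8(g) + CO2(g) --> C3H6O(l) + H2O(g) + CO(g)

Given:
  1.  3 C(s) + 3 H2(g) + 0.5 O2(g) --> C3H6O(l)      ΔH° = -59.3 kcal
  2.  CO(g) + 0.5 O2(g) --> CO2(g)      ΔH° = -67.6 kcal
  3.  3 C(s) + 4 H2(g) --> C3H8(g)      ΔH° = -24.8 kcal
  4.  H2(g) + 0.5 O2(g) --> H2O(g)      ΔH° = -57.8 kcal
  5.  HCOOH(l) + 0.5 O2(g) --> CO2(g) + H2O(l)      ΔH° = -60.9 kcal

eq. 1 as written (C3H6O(l) already on the product side): -59.3 kcal
eq. 2 reversed (CO(g) must end up as a product): +67.6 kcal
eq. 3 reversed (C3H8(g) must end up as a reactant): +24.8 kcal
eq. 4 as written (H2O(g) already on the product side): -57.8 kcal
eq. 5: not needed (HCOOH(l) appears nowhere else).
Combining the equations, ΔH° = (1)·(-59.3) + (-1)·(-67.6) + (-1)·(-24.8) + (1)·(-57.8) = -24.7 kcal

ΔH° = -24.7 kcal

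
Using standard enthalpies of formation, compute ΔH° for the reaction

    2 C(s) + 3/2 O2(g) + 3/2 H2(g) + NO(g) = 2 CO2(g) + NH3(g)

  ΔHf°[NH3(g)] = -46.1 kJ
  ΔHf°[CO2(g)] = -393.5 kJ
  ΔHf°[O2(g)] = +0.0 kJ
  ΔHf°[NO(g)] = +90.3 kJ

ΔH° = -923.4 kJ

Products: 2·(-393.5) + 1·(-46.1) = -833.1
Reactants: 2·(+0.0) + 3/2·(+0.0) + 3/2·(+0.0) + 1·(+90.3) = +90.3
ΔH° = (-833.1) − (+90.3) = -923.4 kJ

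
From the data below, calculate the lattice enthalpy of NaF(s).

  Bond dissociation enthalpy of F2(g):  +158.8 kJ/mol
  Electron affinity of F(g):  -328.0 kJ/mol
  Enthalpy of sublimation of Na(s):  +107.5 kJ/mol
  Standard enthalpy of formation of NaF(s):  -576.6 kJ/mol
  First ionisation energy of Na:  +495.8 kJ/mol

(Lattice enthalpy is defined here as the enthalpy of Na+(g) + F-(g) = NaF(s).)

U = -931.3 kJ/mol

ΔHf° = 1·ΔHsub + 1·(ΣIE) + 1/2·D(F2) + 1·EA + U
-576.6 = 1·(+107.5) + 1·(+495.8) + 1/2·(+158.8) + 1·(-328.0) + U
U = -576.6 − (+354.7) = -931.3 kJ/mol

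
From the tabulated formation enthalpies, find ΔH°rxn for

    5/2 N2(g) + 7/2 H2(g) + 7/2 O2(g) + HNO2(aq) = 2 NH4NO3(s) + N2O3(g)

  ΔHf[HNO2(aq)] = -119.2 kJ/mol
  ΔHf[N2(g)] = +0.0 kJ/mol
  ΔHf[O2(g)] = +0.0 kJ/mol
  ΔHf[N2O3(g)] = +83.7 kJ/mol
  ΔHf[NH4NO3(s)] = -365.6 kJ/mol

Products: 2·(-365.6) + 1·(+83.7) = -647.5
Reactants: 5/2·(+0.0) + 7/2·(+0.0) + 7/2·(+0.0) + 1·(-119.2) = -119.2
ΔH°rxn = (-647.5) − (-119.2) = -528.3 kJ/mol

ΔH°rxn = -528.3 kJ/mol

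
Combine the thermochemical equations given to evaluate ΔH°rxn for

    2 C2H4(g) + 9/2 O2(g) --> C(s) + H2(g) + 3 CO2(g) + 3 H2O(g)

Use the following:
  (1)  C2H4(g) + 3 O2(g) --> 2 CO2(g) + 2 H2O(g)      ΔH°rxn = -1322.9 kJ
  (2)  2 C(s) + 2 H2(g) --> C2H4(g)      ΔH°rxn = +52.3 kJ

ΔH°rxn = -2010.5 kJ

(1) × 3/2 (scale by 3/2 for the 3 CO2(g)): (3/2)·(-1322.9) = -1984.35 kJ
(2) reversed and × 1/2 (reverse to put C(s) on the product side; scale by 1/2 for the 1 C(s)): (-1/2)·(+52.3) = -26.15 kJ
Combining the equations, ΔH°rxn = (3/2)·(-1322.9) + (-1/2)·(+52.3) = -2010.5 kJ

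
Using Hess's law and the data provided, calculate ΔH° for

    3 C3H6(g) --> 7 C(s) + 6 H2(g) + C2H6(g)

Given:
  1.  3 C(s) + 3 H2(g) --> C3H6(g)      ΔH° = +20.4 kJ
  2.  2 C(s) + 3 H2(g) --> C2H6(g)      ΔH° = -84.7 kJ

eq. 1 reversed and × 3: (-3)·(+20.4) = -61.2 kJ
eq. 2 as written: -84.7 kJ
Summing the manipulated equations, ΔH° = (-3)·(+20.4) + (1)·(-84.7) = -145.9 kJ

ΔH° = -145.9 kJ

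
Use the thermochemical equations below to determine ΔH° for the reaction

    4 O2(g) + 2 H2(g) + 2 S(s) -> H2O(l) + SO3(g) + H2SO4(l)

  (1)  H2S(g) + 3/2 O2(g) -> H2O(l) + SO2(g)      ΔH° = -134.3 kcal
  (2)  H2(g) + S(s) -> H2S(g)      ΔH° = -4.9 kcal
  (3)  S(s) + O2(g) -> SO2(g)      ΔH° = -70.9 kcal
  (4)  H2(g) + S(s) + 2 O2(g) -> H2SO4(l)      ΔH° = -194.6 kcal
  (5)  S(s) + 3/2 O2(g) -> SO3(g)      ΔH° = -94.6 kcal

(1) as written: -134.3 kcal
(2) as written: -4.9 kcal
(3) reversed: +70.9 kcal
(4) as written: -194.6 kcal
(5) as written: -94.6 kcal
By Hess's law, ΔH° = (-134.3) + (-4.9) + (+70.9) + (-194.6) + (-94.6) = -357.5 kcal

ΔH° = -357.5 kcal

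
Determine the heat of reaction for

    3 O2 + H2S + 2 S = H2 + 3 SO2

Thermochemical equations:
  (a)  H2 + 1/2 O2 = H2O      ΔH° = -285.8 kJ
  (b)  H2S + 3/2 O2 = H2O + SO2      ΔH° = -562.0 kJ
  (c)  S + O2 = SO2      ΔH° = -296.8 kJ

(a) reversed (reverse to put H2 on the product side): +285.8 kJ
(b) as written (H2S already on the reactant side): -562.0 kJ
(c) × 2 (scale by 2 for the 2 S): (2)·(-296.8) = -593.6 kJ
By Hess's law, ΔH° = (-1)·(-285.8) + (1)·(-562.0) + (2)·(-296.8) = -869.8 kJ

ΔH° = -869.8 kJ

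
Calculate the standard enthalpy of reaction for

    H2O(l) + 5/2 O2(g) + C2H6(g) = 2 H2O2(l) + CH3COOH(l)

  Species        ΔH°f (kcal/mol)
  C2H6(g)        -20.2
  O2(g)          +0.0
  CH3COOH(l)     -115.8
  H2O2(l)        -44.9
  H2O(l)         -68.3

ΔH°rxn = Σ nΔHf°(products) − Σ nΔHf°(reactants).
Products: 2·(-44.9) + 1·(-115.8) = -205.6
Reactants: 1·(-68.3) + 5/2·(+0.0) + 1·(-20.2) = -88.5
ΔH°rxn = (-205.6) − (-88.5) = -117.1 kcal/mol

ΔH°rxn = -117.1 kcal/mol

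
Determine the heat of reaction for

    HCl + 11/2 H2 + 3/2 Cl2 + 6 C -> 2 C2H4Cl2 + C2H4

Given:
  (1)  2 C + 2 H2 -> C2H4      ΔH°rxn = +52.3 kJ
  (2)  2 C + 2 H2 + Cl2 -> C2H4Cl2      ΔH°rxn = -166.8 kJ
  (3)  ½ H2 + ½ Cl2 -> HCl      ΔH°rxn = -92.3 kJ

ΔH°rxn = -189.0 kJ

(1) as written: +52.3 kJ
(2) × 2: (2)·(-166.8) = -333.6 kJ
(3) reversed: +92.3 kJ
ΔH°rxn = (+52.3) + (-333.6) + (+92.3) = -189.0 kJ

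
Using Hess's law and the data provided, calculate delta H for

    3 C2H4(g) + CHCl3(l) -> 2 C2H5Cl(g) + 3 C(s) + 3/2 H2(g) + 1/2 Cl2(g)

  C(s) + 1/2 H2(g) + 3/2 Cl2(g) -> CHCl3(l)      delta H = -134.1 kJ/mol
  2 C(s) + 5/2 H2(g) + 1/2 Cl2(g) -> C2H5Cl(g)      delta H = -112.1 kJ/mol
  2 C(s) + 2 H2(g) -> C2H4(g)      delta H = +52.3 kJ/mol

equation 1 reversed (reverse to put CHCl3(l) on the reactant side): +134.1 kJ/mol
equation 2 × 2 (×2 to match 2 C2H5Cl(g) in the target): (2)·(-112.1) = -224.2 kJ/mol
equation 3 reversed and × 3 (reverse to put C2H4(g) on the reactant side; ×3 to match 3 C2H4(g) in the target): (-3)·(+52.3) = -156.9 kJ/mol
delta H = (-1)·(-134.1) + (2)·(-112.1) + (-3)·(+52.3) = -247.0 kJ/mol

delta H = -247.0 kJ/mol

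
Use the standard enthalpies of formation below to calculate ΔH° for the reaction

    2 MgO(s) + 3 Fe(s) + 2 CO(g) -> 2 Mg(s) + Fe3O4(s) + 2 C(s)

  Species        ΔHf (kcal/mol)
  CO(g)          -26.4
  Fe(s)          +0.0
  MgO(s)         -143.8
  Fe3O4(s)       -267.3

Products: 2·(+0.0) + 1·(-267.3) + 2·(+0.0) = -267.3
Reactants: 2·(-143.8) + 3·(+0.0) + 2·(-26.4) = -340.4
ΔH° = (-267.3) − (-340.4) = 73.1 kcal/mol

ΔH° = 73.1 kcal/mol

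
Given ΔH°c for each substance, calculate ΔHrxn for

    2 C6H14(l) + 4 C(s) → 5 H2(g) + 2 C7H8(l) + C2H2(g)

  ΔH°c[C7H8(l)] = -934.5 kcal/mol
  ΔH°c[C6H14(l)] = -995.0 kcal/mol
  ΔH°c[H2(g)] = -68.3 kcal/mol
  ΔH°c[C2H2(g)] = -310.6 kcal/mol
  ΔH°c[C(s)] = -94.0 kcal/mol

ΔHrxn = 155.1 kcal/mol

Using ΔH = Σ nΔHc°(reactants) − Σ nΔHc°(products):
= [2·(-995.0) + 4·(-94.0)] − [5·(-68.3) + 2·(-934.5) + 1·(-310.6)]
= 155.1 kcal/mol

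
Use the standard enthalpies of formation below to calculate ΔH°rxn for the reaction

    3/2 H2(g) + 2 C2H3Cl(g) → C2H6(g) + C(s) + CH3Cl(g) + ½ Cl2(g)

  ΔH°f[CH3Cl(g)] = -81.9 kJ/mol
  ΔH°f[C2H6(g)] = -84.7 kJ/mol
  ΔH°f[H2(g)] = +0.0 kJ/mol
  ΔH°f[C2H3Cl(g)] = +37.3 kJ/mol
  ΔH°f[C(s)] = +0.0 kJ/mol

ΔH°rxn = -241.2 kJ/mol

ΔH°rxn = Σ nΔHf°(products) − Σ nΔHf°(reactants).
Products: 1·(-84.7) + 1·(+0.0) + 1·(-81.9) + 1/2·(+0.0) = -166.6
Reactants: 3/2·(+0.0) + 2·(+37.3) = +74.6
ΔH°rxn = (-166.6) − (+74.6) = -241.2 kJ/mol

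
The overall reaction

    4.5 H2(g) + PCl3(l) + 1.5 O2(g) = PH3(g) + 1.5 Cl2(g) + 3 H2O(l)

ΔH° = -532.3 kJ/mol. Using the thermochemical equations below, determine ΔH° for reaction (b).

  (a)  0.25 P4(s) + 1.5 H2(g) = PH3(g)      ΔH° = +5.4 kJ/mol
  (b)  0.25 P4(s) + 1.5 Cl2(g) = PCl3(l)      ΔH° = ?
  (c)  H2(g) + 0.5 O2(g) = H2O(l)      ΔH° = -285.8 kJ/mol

ΔH° = -319.7 kJ/mol

(a) as written (PH3(g) already on the product side): +5.4 kJ/mol
(b) reversed (reverse to put PCl3(l) on the reactant side): contributes −x
(c) × 3 (×3 to match 3 H2O(l) in the target): (3)·(-285.8) = -857.4 kJ/mol
-532.3 = (+5.4) + (-857.4) − x
x = (-532.3 − (-852.0)) / (-1) = -319.7 kJ/mol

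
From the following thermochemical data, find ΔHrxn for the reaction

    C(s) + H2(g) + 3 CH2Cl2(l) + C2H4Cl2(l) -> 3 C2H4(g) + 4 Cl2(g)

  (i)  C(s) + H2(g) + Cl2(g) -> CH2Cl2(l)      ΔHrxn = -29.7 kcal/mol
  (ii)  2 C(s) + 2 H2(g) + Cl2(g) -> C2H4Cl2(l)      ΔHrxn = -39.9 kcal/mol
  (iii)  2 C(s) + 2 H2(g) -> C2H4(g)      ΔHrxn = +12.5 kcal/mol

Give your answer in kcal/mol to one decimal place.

ΔHrxn = 166.5 kcal/mol

(i) reversed and × 3 (reverse to put CH2Cl2(l) on the reactant side; scale by 3 for the 3 CH2Cl2(l)): (-3)·(-29.7) = +89.1 kcal/mol
(ii) reversed (C2H4Cl2(l) must end up as a reactant): +39.9 kcal/mol
(iii) × 3 (×3 to match 3 C2H4(g) in the target): (3)·(+12.5) = +37.5 kcal/mol
Combining the equations, ΔHrxn = (+89.1) + (+39.9) + (+37.5) = 166.5 kcal/mol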